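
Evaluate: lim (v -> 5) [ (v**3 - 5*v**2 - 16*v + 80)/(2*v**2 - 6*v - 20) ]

At v = 5 both the top and bottom vanish — a removable singularity. Factoring out (v - 5) from each leaves (v^2 - 16)/(2*v + 4), which at v = 5 equals 9/14.

9/14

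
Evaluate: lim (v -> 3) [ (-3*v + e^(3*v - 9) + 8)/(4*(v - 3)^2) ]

9/8

Direct substitution gives 0/0.
Apply L'Hôpital: lim (3*e^(3*v - 9) - 3)/(8*v - 24), still 0/0.
After 2 applications of L'Hôpital's rule the quotient is (9*e^(3*v - 9))/(8); substituting v = 3 gives 9/8.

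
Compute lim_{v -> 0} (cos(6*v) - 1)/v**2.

Direct substitution gives 0/0.
Apply L'Hôpital: lim (-6*sin(6*v))/(2*v), still 0/0.
After 2 applications of L'Hôpital's rule the quotient is (-36*cos(6*v))/(2); substituting v = 0 gives -18.

-18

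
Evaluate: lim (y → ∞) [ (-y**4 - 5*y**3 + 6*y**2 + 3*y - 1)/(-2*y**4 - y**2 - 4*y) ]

Numerator and denominator both have degree 4.
Dividing every term by y^4, all lower-order terms vanish and the limit is the ratio of leading coefficients, -1/(-2) = 1/2.

1/2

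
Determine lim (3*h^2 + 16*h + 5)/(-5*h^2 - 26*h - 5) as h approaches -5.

-7/12

Direct substitution gives 0/0, so factor. Both numerator and denominator have (h + 5) as a factor.
After cancelling, the expression reduces to (3*h + 1)/(-5*h - 1).
Substituting h = -5 gives -7/12.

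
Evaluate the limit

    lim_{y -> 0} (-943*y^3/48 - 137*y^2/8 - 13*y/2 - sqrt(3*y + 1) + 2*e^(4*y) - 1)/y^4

9407/384

Substitution gives 0/0; apply L'Hôpital's rule 4 times.
After differentiating numerator and denominator 4 times the quotient is (512*e^(4*y) + 1215/(16*(3*y + 1)^(7/2)))/(24); at y = 0 this is 9407/384.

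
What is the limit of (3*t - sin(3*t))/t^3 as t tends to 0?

Direct substitution gives 0/0.
Apply L'Hôpital: lim (3 - 3*cos(3*t))/(3*t^2), still 0/0.
Apply L'Hôpital: lim (9*sin(3*t))/(6*t), still 0/0.
After 3 applications of L'Hôpital's rule the quotient is (27*cos(3*t))/(6); substituting t = 0 gives 9/2.

9/2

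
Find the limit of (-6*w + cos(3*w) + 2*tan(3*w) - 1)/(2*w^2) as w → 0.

-9/4

Substitution gives 0/0; apply L'Hôpital's rule 2 times.
After differentiating numerator and denominator 2 times the quotient is (-9*cos(3*w) + 36*tan(3*w)/cos(3*w)^2)/(4); at w = 0 this is -9/4.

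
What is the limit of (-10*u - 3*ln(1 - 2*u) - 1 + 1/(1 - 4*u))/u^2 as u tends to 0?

22

Substitution gives 0/0; apply L'Hôpital's rule 2 times.
After differentiating numerator and denominator 2 times the quotient is (-32/(4*u - 1)^3 + 12/(2*u - 1)^2)/(2); at u = 0 this is 22.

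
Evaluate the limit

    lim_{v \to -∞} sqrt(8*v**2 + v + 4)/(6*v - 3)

For large |v|, √(8*v^2 + v + 4) ≈ √8·|v| and the denominator ≈ 6v.
Since v → −∞, |v| = −v, giving −√8/(6) = -√(2)/3.

-√(2)/3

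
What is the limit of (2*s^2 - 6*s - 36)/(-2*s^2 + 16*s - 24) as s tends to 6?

-9/4

Since s = 6 makes numerator and denominator zero, (s - 6) divides both.
Cancelling it gives (2*s + 6)/(4 - 2*s); now plug in s = 6 to get -9/4.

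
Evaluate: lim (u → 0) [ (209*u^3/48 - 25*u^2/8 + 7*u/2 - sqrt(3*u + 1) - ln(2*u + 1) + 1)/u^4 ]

917/128

Substitution gives 0/0; apply L'Hôpital's rule 4 times.
After differentiating numerator and denominator 4 times the quotient is (1215/(16*(3*u + 1)^(7/2)) + 96/(2*u + 1)^4)/(24); at u = 0 this is 917/128.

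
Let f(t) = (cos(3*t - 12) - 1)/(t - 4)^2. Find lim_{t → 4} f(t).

Direct substitution gives 0/0.
Apply L'Hôpital: lim (-3*sin(3*t - 12))/(2*t - 8), still 0/0.
After 2 applications of L'Hôpital's rule the quotient is (-9*cos(3*t - 12))/(2); substituting t = 4 gives -9/2.

-9/2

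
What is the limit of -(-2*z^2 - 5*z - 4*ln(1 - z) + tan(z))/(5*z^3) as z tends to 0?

Substitution gives 0/0; apply L'Hôpital's rule 3 times.
After differentiating numerator and denominator 3 times the quotient is (6*tan(z)^2/cos(z)^2 + 2/cos(z)^2 - 8/(z - 1)^3)/(-30); at z = 0 this is -1/3.

-1/3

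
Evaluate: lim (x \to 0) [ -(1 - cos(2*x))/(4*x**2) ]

Substitution gives 0/0.
Use (1 − cos u)/u² → 1/2 with u = 2x: the limit is 2²/(2·(-4)) = -1/2.

-1/2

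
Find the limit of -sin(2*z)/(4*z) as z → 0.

-1/2

Substitution gives 0/0.
Write it as (2/(-4))·sin(2z)/(2z); since sin(u)/u → 1, the limit is -1/2.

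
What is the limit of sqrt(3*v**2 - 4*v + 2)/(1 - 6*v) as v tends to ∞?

-√(3)/6

For large |v|, √(3*v^2 - 4*v + 2) ≈ √3·|v| and the denominator ≈ -6v.
Since v → +∞, |v| = v, giving √3/(-6) = -√(3)/6.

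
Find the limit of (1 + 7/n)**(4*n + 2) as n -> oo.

Write it as [(1 + 7/n)^n]^(4) · (1 + 7/n)^(2). The bracketed term tends to e^(7) and the second factor to 1, so the limit is e^(28).

e^(28)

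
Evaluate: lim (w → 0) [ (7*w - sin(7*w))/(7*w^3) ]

Direct substitution gives 0/0.
Apply L'Hôpital: lim (7 - 7*cos(7*w))/(21*w^2), still 0/0.
Apply L'Hôpital: lim (49*sin(7*w))/(42*w), still 0/0.
After 3 applications of L'Hôpital's rule the quotient is (343*cos(7*w))/(42); substituting w = 0 gives 49/6.

49/6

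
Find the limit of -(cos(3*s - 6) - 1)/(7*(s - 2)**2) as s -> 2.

9/14

Direct substitution gives 0/0.
Apply L'Hôpital: lim (-3*sin(3*s - 6))/(28 - 14*s), still 0/0.
After 2 applications of L'Hôpital's rule the quotient is (-9*cos(3*s - 6))/(-14); substituting s = 2 gives 9/14.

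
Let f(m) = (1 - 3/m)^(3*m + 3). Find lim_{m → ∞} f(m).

Write it as [(1 - 3/m)^m]^(3) · (1 - 3/m)^(3). The bracketed term tends to e^(-3) and the second factor to 1, so the limit is e^(-9).

e^(-9)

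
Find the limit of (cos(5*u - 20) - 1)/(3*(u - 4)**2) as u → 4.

Direct substitution gives 0/0.
Apply L'Hôpital: lim (-5*sin(5*u - 20))/(6*u - 24), still 0/0.
After 2 applications of L'Hôpital's rule the quotient is (-25*cos(5*u - 20))/(6); substituting u = 4 gives -25/6.

-25/6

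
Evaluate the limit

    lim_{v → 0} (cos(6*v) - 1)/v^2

-18

Direct substitution gives 0/0.
Apply L'Hôpital: lim (-6*sin(6*v))/(2*v), still 0/0.
After 2 applications of L'Hôpital's rule the quotient is (-36*cos(6*v))/(2); substituting v = 0 gives -18.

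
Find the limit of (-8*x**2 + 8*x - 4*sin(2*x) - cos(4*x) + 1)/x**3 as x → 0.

Substitution gives 0/0; apply L'Hôpital's rule 3 times.
After differentiating numerator and denominator 3 times the quotient is (-64*sin(4*x) + 32*cos(2*x))/(6); at x = 0 this is 16/3.

16/3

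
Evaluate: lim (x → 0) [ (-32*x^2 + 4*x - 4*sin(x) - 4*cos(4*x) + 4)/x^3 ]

Substitution gives 0/0 (the numerator vanishes to order 3).
Expand each term to order x^3: the coefficient of x^3 in -4·cos(4x) is 0 and in -4·sin(x) is 2/3.
Lower-order terms cancel with the polynomial part, so the numerator is (2/3)·x^3 + o(x^3), and the limit is (2/3)/(1) = 2/3.

2/3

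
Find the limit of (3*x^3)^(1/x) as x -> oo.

Base → ∞ and exponent → 0: an ∞^0 form.
Take logs: (1/x)·ln(3·x^3) = (ln 3 + 3·ln x)/x → 0.
So the limit is e^0 = 1.

1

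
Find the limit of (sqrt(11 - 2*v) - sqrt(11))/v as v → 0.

-√(11)/11

Substitution gives 0/0. Multiply numerator and denominator by the conjugate √(11 - 2v) + √11.
The numerator becomes (11 - 2v) − 11 = -2v, so the expression simplifies to -2/(√(11 - 2v) + √11).
Letting v → 0 gives -2/(2√11) = -√(11)/11.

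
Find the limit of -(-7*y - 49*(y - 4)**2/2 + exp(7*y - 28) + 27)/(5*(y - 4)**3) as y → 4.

Direct substitution gives 0/0.
Apply L'Hôpital: lim (-49*y + 7*e^(7*y - 28) + 189)/(-15*(y - 4)^2), still 0/0.
Apply L'Hôpital: lim (49*e^(7*y - 28) - 49)/(120 - 30*y), still 0/0.
After 3 applications of L'Hôpital's rule the quotient is (343*e^(7*y - 28))/(-30); substituting y = 4 gives -343/30.

-343/30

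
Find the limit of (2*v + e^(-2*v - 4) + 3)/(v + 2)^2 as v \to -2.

Direct substitution gives 0/0.
Apply L'Hôpital: lim (2 - 2*e^(-2*v - 4))/(2*v + 4), still 0/0.
After 2 applications of L'Hôpital's rule the quotient is (4*e^(-2*v - 4))/(2); substituting v = -2 gives 2.

2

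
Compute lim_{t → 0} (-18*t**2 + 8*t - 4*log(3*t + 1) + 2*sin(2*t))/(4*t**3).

-29/3

Substitution gives 0/0 (the numerator vanishes to order 3).
Expand each term to order t^3: the coefficient of t^3 in -4·ln(1 + 3t) is -36 and in 2·sin(2t) is -8/3.
Lower-order terms cancel with the polynomial part, so the numerator is (-116/3)·t^3 + o(t^3), and the limit is (-116/3)/(4) = -29/3.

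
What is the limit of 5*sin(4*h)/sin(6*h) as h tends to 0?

Substitution gives 0/0.
Divide numerator and denominator by h: sin(4h)/h → 4 and sin(6h)/h → 6, so the limit is 5·4/6 = 10/3.

10/3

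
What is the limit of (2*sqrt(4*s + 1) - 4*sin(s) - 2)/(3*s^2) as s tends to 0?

Substitution gives 0/0 (the numerator vanishes to order 2).
Expand each term to order s^2: the coefficient of s^2 in -4·sin(s) is 0 and in 2·√(1 + 4s) is -4.
Lower-order terms cancel with the polynomial part, so the numerator is (-4)·s^2 + o(s^2), and the limit is (-4)/(3) = -4/3.

-4/3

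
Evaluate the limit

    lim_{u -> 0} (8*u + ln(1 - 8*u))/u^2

Direct substitution gives 0/0.
Apply L'Hôpital: lim (8 - 8/(1 - 8*u))/(2*u), still 0/0.
After 2 applications of L'Hôpital's rule the quotient is (-64/(1 - 8*u)^2)/(2); substituting u = 0 gives -32.

-32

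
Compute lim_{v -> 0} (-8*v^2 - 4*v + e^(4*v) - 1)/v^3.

32/3

Direct substitution gives 0/0.
Apply L'Hôpital: lim (-16*v + 4*e^(4*v) - 4)/(3*v^2), still 0/0.
Apply L'Hôpital: lim (16*e^(4*v) - 16)/(6*v), still 0/0.
After 3 applications of L'Hôpital's rule the quotient is (64*e^(4*v))/(6); substituting v = 0 gives 32/3.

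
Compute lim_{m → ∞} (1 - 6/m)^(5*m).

e^(-30)

Let L be the limit and take ln: ln L = lim (5m)·ln(1 - 6/m) = lim (5m)·(-6/m + O(1/m²)) = -30.
Hence L = e^(-30).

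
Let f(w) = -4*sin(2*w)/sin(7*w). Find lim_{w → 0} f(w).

-8/7

Substitution gives 0/0.
Divide numerator and denominator by w: sin(2w)/w → 2 and sin(7w)/w → 7, so the limit is -4·2/7 = -8/7.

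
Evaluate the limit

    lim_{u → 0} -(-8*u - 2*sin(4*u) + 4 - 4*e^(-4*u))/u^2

32

Substitution gives 0/0 (the numerator vanishes to order 2).
Expand each term to order u^2: the coefficient of u^2 in -2·sin(4u) is 0 and in -4·e^(-4u) is -32.
Lower-order terms cancel with the polynomial part, so the numerator is (-32)·u^2 + o(u^2), and the limit is (-32)/(-1) = 32.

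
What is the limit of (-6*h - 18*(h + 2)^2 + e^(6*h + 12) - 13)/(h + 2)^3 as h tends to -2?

Direct substitution gives 0/0.
Apply L'Hôpital: lim (-36*h + 6*e^(6*h + 12) - 78)/(3*(h + 2)^2), still 0/0.
Apply L'Hôpital: lim (36*e^(6*h + 12) - 36)/(6*h + 12), still 0/0.
After 3 applications of L'Hôpital's rule the quotient is (216*e^(6*h + 12))/(6); substituting h = -2 gives 36.

36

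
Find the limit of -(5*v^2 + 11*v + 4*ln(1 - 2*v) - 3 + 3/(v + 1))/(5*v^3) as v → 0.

Substitution gives 0/0; apply L'Hôpital's rule 3 times.
After differentiating numerator and denominator 3 times the quotient is (64/(2*v - 1)^3 - 18/(v + 1)^4)/(-30); at v = 0 this is 41/15.

41/15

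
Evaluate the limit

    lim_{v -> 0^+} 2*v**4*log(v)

0

This is a 0·(−∞) form. Rewrite as 2·ln(v) / v^(−4) and apply L'Hôpital:
the derivative quotient is 2·(1/v) / (−4·v^(−5)) = (-2/4)·v^4 → 0.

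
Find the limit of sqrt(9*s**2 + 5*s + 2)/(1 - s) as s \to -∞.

For large |s|, √(9*s^2 + 5*s + 2) ≈ √9·|s| and the denominator ≈ -s.
Since s → −∞, |s| = −s, giving −√9/(-1) = 3.

3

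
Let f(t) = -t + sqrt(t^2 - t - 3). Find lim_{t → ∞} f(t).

-1/2

This has the form ∞ − ∞. Multiply and divide by the conjugate √(t^2 - t - 3) + t.
That gives (-t - 3) / (√(t^2 - t - 3) + t).
Divide numerator and denominator by t: the limit is -1/(2·1) = -1/2.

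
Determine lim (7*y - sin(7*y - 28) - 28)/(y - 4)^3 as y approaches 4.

343/6

Direct substitution gives 0/0.
Apply L'Hôpital: lim (7 - 7*cos(7*y - 28))/(3*(y - 4)^2), still 0/0.
Apply L'Hôpital: lim (49*sin(7*y - 28))/(6*y - 24), still 0/0.
After 3 applications of L'Hôpital's rule the quotient is (343*cos(7*y - 28))/(6); substituting y = 4 gives 343/6.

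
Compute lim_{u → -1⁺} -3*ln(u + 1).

∞

As u → -1⁺, u + 1 → 0⁺ and ln(u + 1) → −∞.
Multiplying by -3 gives ∞.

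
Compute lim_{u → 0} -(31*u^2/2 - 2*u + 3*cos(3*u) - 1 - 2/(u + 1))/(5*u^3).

-2/5

Substitution gives 0/0; apply L'Hôpital's rule 3 times.
After differentiating numerator and denominator 3 times the quotient is (81*sin(3*u) + 12/(u + 1)^4)/(-30); at u = 0 this is -2/5.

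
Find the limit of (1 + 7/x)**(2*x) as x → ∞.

e^(14)

Let L be the limit and take ln: ln L = lim (2x)·ln(1 + 7/x) = lim (2x)·(7/x + O(1/x²)) = 14.
Hence L = e^(14).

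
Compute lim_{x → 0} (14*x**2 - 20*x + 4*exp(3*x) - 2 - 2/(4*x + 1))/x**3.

Substitution gives 0/0 (the numerator vanishes to order 3).
Expand each term to order x^3: the coefficient of x^3 in 4·e^(3x) is 18 and in -2·1/(1 + 4x) is 128.
Lower-order terms cancel with the polynomial part, so the numerator is (146)·x^3 + o(x^3), and the limit is (146)/(1) = 146.

146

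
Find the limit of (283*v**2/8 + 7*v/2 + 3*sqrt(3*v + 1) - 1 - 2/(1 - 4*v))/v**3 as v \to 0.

Substitution gives 0/0; apply L'Hôpital's rule 3 times.
After differentiating numerator and denominator 3 times the quotient is (-768/(4*v - 1)^4 + 243/(8*(3*v + 1)^(5/2)))/(6); at v = 0 this is -1967/16.

-1967/16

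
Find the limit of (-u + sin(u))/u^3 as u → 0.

-1/6

Direct substitution gives 0/0.
Apply L'Hôpital: lim (cos(u) - 1)/(3*u^2), still 0/0.
Apply L'Hôpital: lim (-sin(u))/(6*u), still 0/0.
After 3 applications of L'Hôpital's rule the quotient is (-cos(u))/(6); substituting u = 0 gives -1/6.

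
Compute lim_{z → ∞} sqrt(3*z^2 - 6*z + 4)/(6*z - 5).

For large |z|, √(3*z^2 - 6*z + 4) ≈ √3·|z| and the denominator ≈ 6z.
Since z → +∞, |z| = z, giving √3/(6) = √(3)/6.

√(3)/6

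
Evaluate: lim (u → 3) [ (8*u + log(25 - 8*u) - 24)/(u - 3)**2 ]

Direct substitution gives 0/0.
Apply L'Hôpital: lim (8 - 8/(25 - 8*u))/(2*u - 6), still 0/0.
After 2 applications of L'Hôpital's rule the quotient is (-64/(25 - 8*u)^2)/(2); substituting u = 3 gives -32.

-32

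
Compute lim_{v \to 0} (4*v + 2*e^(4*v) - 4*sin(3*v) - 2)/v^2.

Substitution gives 0/0 (the numerator vanishes to order 2).
Expand each term to order v^2: the coefficient of v^2 in -4·sin(3v) is 0 and in 2·e^(4v) is 16.
Lower-order terms cancel with the polynomial part, so the numerator is (16)·v^2 + o(v^2), and the limit is (16)/(1) = 16.

16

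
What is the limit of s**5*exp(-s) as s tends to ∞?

0

Write as s^5/e^{1s}, an ∞/∞ form.
Exponential growth dominates any polynomial, so repeated L'Hôpital (or the standard result) gives 0.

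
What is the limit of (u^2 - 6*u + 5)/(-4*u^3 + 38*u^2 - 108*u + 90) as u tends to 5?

-1/7

Direct substitution gives 0/0, so factor. Both numerator and denominator have (u - 5) as a factor.
After cancelling, the expression reduces to (u - 1)/(-4*u^2 + 18*u - 18).
Substituting u = 5 gives -1/7.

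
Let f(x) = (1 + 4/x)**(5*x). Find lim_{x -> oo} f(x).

e^(20)

Let L be the limit and take ln: ln L = lim (5x)·ln(1 + 4/x) = lim (5x)·(4/x + O(1/x²)) = 20.
Hence L = e^(20).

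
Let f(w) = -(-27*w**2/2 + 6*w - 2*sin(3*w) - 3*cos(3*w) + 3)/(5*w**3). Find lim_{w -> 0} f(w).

Substitution gives 0/0 (the numerator vanishes to order 3).
Expand each term to order w^3: the coefficient of w^3 in -2·sin(3w) is 9 and in -3·cos(3w) is 0.
Lower-order terms cancel with the polynomial part, so the numerator is (9)·w^3 + o(w^3), and the limit is (9)/(-5) = -9/5.

-9/5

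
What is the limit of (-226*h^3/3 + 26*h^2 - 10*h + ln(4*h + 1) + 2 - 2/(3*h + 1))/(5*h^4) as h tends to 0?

Substitution gives 0/0; apply L'Hôpital's rule 4 times.
After differentiating numerator and denominator 4 times the quotient is (-1536/(4*h + 1)^4 - 3888/(3*h + 1)^5)/(120); at h = 0 this is -226/5.

-226/5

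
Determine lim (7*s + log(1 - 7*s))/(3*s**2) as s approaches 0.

Direct substitution gives 0/0.
Apply L'Hôpital: lim (7 - 7/(1 - 7*s))/(6*s), still 0/0.
After 2 applications of L'Hôpital's rule the quotient is (-49/(1 - 7*s)^2)/(6); substituting s = 0 gives -49/6.

-49/6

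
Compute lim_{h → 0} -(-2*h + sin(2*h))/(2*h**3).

Direct substitution gives 0/0.
Apply L'Hôpital: lim (2*cos(2*h) - 2)/(-6*h^2), still 0/0.
Apply L'Hôpital: lim (-4*sin(2*h))/(-12*h), still 0/0.
After 3 applications of L'Hôpital's rule the quotient is (-8*cos(2*h))/(-12); substituting h = 0 gives 2/3.

2/3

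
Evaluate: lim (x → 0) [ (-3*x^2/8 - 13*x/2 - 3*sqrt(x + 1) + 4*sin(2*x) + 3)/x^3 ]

Substitution gives 0/0; apply L'Hôpital's rule 3 times.
After differentiating numerator and denominator 3 times the quotient is (-32*cos(2*x) - 9/(8*(x + 1)^(5/2)))/(6); at x = 0 this is -265/48.

-265/48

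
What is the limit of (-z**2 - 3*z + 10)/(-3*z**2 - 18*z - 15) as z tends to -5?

7/12

Since z = -5 makes numerator and denominator zero, (z + 5) divides both.
Cancelling it gives (2 - z)/(-3*z - 3); now plug in z = -5 to get 7/12.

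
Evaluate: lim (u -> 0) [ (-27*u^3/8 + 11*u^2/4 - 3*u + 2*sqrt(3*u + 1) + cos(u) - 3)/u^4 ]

-1207/192

Substitution gives 0/0 (the numerator vanishes to order 4).
Expand each term to order u^4: the coefficient of u^4 in cos(u) is 1/24 and in 2·√(1 + 3u) is -405/64.
Lower-order terms cancel with the polynomial part, so the numerator is (-1207/192)·u^4 + o(u^4), and the limit is (-1207/192)/(1) = -1207/192.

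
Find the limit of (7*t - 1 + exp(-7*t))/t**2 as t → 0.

Direct substitution gives 0/0.
Apply L'Hôpital: lim (7 - 7*e^(-7*t))/(2*t), still 0/0.
After 2 applications of L'Hôpital's rule the quotient is (49*e^(-7*t))/(2); substituting t = 0 gives 49/2.

49/2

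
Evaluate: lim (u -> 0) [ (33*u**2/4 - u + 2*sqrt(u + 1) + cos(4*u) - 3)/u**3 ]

Substitution gives 0/0 (the numerator vanishes to order 3).
Expand each term to order u^3: the coefficient of u^3 in cos(4u) is 0 and in 2·√(1 + u) is 1/8.
Lower-order terms cancel with the polynomial part, so the numerator is (1/8)·u^3 + o(u^3), and the limit is (1/8)/(1) = 1/8.

1/8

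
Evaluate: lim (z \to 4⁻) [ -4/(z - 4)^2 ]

As z → 4⁻, (z - 4) → 0⁻, so (z - 4)^2 → 0⁺ and -4/(z - 4)^2 → -∞.

-∞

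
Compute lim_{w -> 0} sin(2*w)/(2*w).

1

Substitution gives 0/0.
Write it as (2/2)·sin(2w)/(2w); since sin(u)/u → 1, the limit is 1.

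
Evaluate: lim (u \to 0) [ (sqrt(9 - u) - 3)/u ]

-1/6

A 0/0 form; rationalise with √(9 - u) + √9. This collapses the numerator to -u, leaving -1/(√(9 - u) + √9) → -1/(2√9) = -1/6.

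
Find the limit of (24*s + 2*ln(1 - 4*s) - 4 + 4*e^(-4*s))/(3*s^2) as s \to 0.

Substitution gives 0/0 (the numerator vanishes to order 2).
Expand each term to order s^2: the coefficient of s^2 in 4·e^(-4s) is 32 and in 2·ln(1 - 4s) is -16.
Lower-order terms cancel with the polynomial part, so the numerator is (16)·s^2 + o(s^2), and the limit is (16)/(3) = 16/3.

16/3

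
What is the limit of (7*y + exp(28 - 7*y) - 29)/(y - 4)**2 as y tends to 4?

Direct substitution gives 0/0.
Apply L'Hôpital: lim (7 - 7*e^(28 - 7*y))/(2*y - 8), still 0/0.
After 2 applications of L'Hôpital's rule the quotient is (49*e^(28 - 7*y))/(2); substituting y = 4 gives 49/2.

49/2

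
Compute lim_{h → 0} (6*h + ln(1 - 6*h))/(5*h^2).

-18/5

Direct substitution gives 0/0.
Apply L'Hôpital: lim (6 - 6/(1 - 6*h))/(10*h), still 0/0.
After 2 applications of L'Hôpital's rule the quotient is (-36/(1 - 6*h)^2)/(10); substituting h = 0 gives -18/5.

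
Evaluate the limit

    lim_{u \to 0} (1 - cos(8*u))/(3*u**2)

Substitution gives 0/0.
Use (1 − cos θ)/θ² → 1/2 with θ = 8u: the limit is 8²/(2·3) = 32/3.

32/3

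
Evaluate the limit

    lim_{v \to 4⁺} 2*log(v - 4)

As v → 4⁺, v - 4 → 0⁺ and ln(v - 4) → −∞.
Multiplying by 2 gives -∞.

-∞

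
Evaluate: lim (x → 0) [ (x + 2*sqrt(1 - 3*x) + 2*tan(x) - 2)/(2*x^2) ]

-9/8

Substitution gives 0/0; apply L'Hôpital's rule 2 times.
After differentiating numerator and denominator 2 times the quotient is (4*tan(x)/cos(x)^2 - 9/(2*(1 - 3*x)^(3/2)))/(4); at x = 0 this is -9/8.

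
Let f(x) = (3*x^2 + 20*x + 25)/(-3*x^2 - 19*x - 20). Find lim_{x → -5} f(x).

-10/11

Direct substitution gives 0/0, so factor. Both numerator and denominator have (x + 5) as a factor.
After cancelling, the expression reduces to (3*x + 5)/(-3*x - 4).
Substituting x = -5 gives -10/11.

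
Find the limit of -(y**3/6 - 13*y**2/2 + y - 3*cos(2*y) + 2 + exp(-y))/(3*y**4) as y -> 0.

Substitution gives 0/0; apply L'Hôpital's rule 4 times.
After differentiating numerator and denominator 4 times the quotient is (-48*cos(2*y) + e^(-y))/(-72); at y = 0 this is 47/72.

47/72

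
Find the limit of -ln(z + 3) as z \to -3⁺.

∞

As z → -3⁺, z + 3 → 0⁺ and ln(z + 3) → −∞.
Multiplying by -1 gives ∞.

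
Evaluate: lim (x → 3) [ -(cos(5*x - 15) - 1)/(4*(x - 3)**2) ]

Direct substitution gives 0/0.
Apply L'Hôpital: lim (-5*sin(5*x - 15))/(24 - 8*x), still 0/0.
After 2 applications of L'Hôpital's rule the quotient is (-25*cos(5*x - 15))/(-8); substituting x = 3 gives 25/8.

25/8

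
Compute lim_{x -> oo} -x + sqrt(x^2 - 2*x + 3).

An ∞ − ∞ form. Rationalising with the conjugate, the difference becomes (-2x + 3) / (√(x^2 - 2*x + 3) + x).
For large x the denominator behaves like 2·x, so the quotient tends to -2/2 = -1.

-1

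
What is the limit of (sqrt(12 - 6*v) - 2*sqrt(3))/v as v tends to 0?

-√(3)/2

Substitution gives 0/0. Multiply numerator and denominator by the conjugate √(12 - 6v) + √12.
The numerator becomes (12 - 6v) − 12 = -6v, so the expression simplifies to -6/(√(12 - 6v) + √12).
Letting v → 0 gives -6/(2√12) = -√(3)/2.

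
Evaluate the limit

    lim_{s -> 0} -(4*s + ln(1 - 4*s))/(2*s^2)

Direct substitution gives 0/0.
Apply L'Hôpital: lim (4 - 4/(1 - 4*s))/(-4*s), still 0/0.
After 2 applications of L'Hôpital's rule the quotient is (-16/(1 - 4*s)^2)/(-4); substituting s = 0 gives 4.

4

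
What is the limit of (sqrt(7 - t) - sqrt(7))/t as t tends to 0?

-√(7)/14

A 0/0 form; rationalise with √(7 - t) + √7. This collapses the numerator to -t, leaving -1/(√(7 - t) + √7) → -1/(2√7) = -√(7)/14.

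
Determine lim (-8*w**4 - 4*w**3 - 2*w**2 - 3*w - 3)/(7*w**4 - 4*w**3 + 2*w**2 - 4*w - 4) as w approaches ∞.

-8/7

Numerator and denominator both have degree 4.
Dividing every term by w^4, all lower-order terms vanish and the limit is the ratio of leading coefficients, -8/(7) = -8/7.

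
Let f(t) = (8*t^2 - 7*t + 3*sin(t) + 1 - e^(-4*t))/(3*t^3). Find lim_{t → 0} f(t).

Substitution gives 0/0; apply L'Hôpital's rule 3 times.
After differentiating numerator and denominator 3 times the quotient is (-3*cos(t) + 64*e^(-4*t))/(18); at t = 0 this is 61/18.

61/18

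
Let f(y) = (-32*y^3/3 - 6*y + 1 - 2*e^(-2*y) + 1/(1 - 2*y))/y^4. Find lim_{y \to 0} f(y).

44/3

Substitution gives 0/0 (the numerator vanishes to order 4).
Expand each term to order y^4: the coefficient of y^4 in -2·e^(-2y) is -4/3 and in 1/(1 - 2y) is 16.
Lower-order terms cancel with the polynomial part, so the numerator is (44/3)·y^4 + o(y^4), and the limit is (44/3)/(1) = 44/3.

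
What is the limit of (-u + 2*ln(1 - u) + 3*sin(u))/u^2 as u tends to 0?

Substitution gives 0/0; apply L'Hôpital's rule 2 times.
After differentiating numerator and denominator 2 times the quotient is (-3*sin(u) - 2/(u - 1)^2)/(2); at u = 0 this is -1.

-1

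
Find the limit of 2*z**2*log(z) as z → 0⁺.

0

This is a 0·(−∞) form. Rewrite as 2·ln(z) / z^(−2) and apply L'Hôpital:
the derivative quotient is 2·(1/z) / (−2·z^(−3)) = (-2/2)·z^2 → 0.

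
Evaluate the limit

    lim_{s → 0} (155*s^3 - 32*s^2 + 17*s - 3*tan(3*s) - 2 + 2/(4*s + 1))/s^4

512

Substitution gives 0/0; apply L'Hôpital's rule 4 times.
After differentiating numerator and denominator 4 times the quotient is (1944*tan(3*s)/cos(3*s)^2 - 5832*tan(3*s)/cos(3*s)^4 + 12288/(4*s + 1)^5)/(24); at s = 0 this is 512.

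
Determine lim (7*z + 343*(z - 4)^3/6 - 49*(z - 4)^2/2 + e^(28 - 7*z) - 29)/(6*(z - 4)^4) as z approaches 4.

Direct substitution gives 0/0.
Apply L'Hôpital: lim (-49*z + 343*(z - 4)^2/2 - 7*e^(28 - 7*z) + 203)/(24*(z - 4)^3), still 0/0.
Apply L'Hôpital: lim (343*z + 49*e^(28 - 7*z) - 1421)/(72*(z - 4)^2), still 0/0.
Apply L'Hôpital: lim (343 - 343*e^(28 - 7*z))/(144*z - 576), still 0/0.
After 4 applications of L'Hôpital's rule the quotient is (2401*e^(28 - 7*z))/(144); substituting z = 4 gives 2401/144.

2401/144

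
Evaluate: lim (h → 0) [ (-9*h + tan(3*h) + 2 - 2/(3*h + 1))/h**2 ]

-18

Substitution gives 0/0 (the numerator vanishes to order 2).
Expand each term to order h^2: the coefficient of h^2 in -2·1/(1 + 3h) is -18 and in tan(3h) is 0.
Lower-order terms cancel with the polynomial part, so the numerator is (-18)·h^2 + o(h^2), and the limit is (-18)/(1) = -18.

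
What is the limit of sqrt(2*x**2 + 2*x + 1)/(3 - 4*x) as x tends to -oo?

√(2)/4

For large |x|, √(2*x^2 + 2*x + 1) ≈ √2·|x| and the denominator ≈ -4x.
Since x → −∞, |x| = −x, giving −√2/(-4) = √(2)/4.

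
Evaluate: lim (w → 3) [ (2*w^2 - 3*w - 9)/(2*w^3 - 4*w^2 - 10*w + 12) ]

9/20

Since w = 3 makes numerator and denominator zero, (w - 3) divides both.
Cancelling it gives (2*w + 3)/(2*w^2 + 2*w - 4); now plug in w = 3 to get 9/20.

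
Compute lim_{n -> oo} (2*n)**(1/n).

Base → ∞ and exponent → 0: an ∞^0 form.
Take logs: (1/n)·ln(2·n^1) = (ln 2 + 1·ln n)/n → 0.
So the limit is e^0 = 1.

1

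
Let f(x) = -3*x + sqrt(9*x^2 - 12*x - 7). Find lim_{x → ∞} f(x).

-2

This has the form ∞ − ∞. Multiply and divide by the conjugate √(9*x^2 - 12*x - 7) + 3x.
That gives (-12x - 7) / (√(9*x^2 - 12*x - 7) + 3x).
Divide numerator and denominator by x: the limit is -12/(2·3) = -2.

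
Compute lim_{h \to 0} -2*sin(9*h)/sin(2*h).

-9

Substitution gives 0/0.
Divide numerator and denominator by h: sin(9h)/h → 9 and sin(2h)/h → 2, so the limit is -2·9/2 = -9.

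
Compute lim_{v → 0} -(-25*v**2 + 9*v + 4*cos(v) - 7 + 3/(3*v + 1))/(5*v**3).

81/5

Substitution gives 0/0 (the numerator vanishes to order 3).
Expand each term to order v^3: the coefficient of v^3 in 3·1/(1 + 3v) is -81 and in 4·cos(v) is 0.
Lower-order terms cancel with the polynomial part, so the numerator is (-81)·v^3 + o(v^3), and the limit is (-81)/(-5) = 81/5.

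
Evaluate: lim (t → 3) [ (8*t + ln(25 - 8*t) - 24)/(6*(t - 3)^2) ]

Direct substitution gives 0/0.
Apply L'Hôpital: lim (8 - 8/(25 - 8*t))/(12*t - 36), still 0/0.
After 2 applications of L'Hôpital's rule the quotient is (-64/(25 - 8*t)^2)/(12); substituting t = 3 gives -16/3.

-16/3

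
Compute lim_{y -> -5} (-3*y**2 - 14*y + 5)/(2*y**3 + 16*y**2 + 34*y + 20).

At y = -5 both the top and bottom vanish — a removable singularity. Factoring out (y + 5) from each leaves (1 - 3*y)/(2*y^2 + 6*y + 4), which at y = -5 equals 2/3.

2/3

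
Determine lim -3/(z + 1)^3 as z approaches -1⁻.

∞

As z → -1⁻, (z + 1) → 0⁻, so (z + 1)^3 → 0⁻ and -3/(z + 1)^3 → ∞.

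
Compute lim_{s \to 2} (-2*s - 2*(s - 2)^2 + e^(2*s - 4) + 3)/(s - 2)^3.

Direct substitution gives 0/0.
Apply L'Hôpital: lim (-4*s + 2*e^(2*s - 4) + 6)/(3*(s - 2)^2), still 0/0.
Apply L'Hôpital: lim (4*e^(2*s - 4) - 4)/(6*s - 12), still 0/0.
After 3 applications of L'Hôpital's rule the quotient is (8*e^(2*s - 4))/(6); substituting s = 2 gives 4/3.

4/3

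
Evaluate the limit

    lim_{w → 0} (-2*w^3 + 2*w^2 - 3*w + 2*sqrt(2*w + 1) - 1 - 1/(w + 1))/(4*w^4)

Substitution gives 0/0; apply L'Hôpital's rule 4 times.
After differentiating numerator and denominator 4 times the quotient is (-30/(2*w + 1)^(7/2) - 24/(w + 1)^5)/(96); at w = 0 this is -9/16.

-9/16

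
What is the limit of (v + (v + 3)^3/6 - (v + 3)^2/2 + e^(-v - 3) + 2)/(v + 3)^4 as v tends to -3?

Direct substitution gives 0/0.
Apply L'Hôpital: lim (-v + (v + 3)^2/2 - e^(-v - 3) - 2)/(4*(v + 3)^3), still 0/0.
Apply L'Hôpital: lim (v + e^(-v - 3) + 2)/(12*(v + 3)^2), still 0/0.
Apply L'Hôpital: lim (1 - e^(-v - 3))/(24*v + 72), still 0/0.
After 4 applications of L'Hôpital's rule the quotient is (e^(-v - 3))/(24); substituting v = -3 gives 1/24.

1/24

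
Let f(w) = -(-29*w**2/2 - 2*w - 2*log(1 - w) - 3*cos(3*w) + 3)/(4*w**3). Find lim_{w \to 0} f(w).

-1/6

Substitution gives 0/0; apply L'Hôpital's rule 3 times.
After differentiating numerator and denominator 3 times the quotient is (-81*sin(3*w) - 4/(w - 1)^3)/(-24); at w = 0 this is -1/6.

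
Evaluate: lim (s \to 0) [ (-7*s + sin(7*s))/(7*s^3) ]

Direct substitution gives 0/0.
Apply L'Hôpital: lim (7*cos(7*s) - 7)/(21*s^2), still 0/0.
Apply L'Hôpital: lim (-49*sin(7*s))/(42*s), still 0/0.
After 3 applications of L'Hôpital's rule the quotient is (-343*cos(7*s))/(42); substituting s = 0 gives -49/6.

-49/6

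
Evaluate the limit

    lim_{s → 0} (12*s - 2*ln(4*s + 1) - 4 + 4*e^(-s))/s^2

18

Substitution gives 0/0; apply L'Hôpital's rule 2 times.
After differentiating numerator and denominator 2 times the quotient is (4*e^(-s) + 32/(4*s + 1)^2)/(2); at s = 0 this is 18.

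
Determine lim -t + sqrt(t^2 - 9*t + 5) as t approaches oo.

An ∞ − ∞ form. Rationalising with the conjugate, the difference becomes (-9t + 5) / (√(t^2 - 9*t + 5) + t).
For large t the denominator behaves like 2·t, so the quotient tends to -9/2 = -9/2.

-9/2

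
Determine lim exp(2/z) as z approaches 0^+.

∞

As z → 0⁺, 2/(z) → +∞, so e^(2/(z)) → ∞.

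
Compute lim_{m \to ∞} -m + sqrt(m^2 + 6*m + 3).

An ∞ − ∞ form. Rationalising with the conjugate, the difference becomes (6m + 3) / (√(m^2 + 6*m + 3) + m).
For large m the denominator behaves like 2·m, so the quotient tends to 6/2 = 3.

3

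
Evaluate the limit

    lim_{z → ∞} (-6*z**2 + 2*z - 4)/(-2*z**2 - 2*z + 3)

3

Numerator and denominator both have degree 2.
Dividing every term by z^2, all lower-order terms vanish and the limit is the ratio of leading coefficients, -6/(-2) = 3.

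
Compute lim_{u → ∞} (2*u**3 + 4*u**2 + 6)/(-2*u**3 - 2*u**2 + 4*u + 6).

Numerator and denominator both have degree 3.
Dividing every term by u^3, all lower-order terms vanish and the limit is the ratio of leading coefficients, 2/(-2) = -1.

-1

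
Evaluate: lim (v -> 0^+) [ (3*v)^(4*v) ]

1

Base → 0⁺ and exponent → 0⁺: a 0^0 form.
Take logs: 4v·ln(3v). This is 0·(−∞); rewriting as ln(3v)/(1/(4v)) and applying L'Hôpital gives 0.
Hence the limit is e^0 = 1.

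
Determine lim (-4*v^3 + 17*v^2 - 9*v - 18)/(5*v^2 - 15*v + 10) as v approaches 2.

11/5

At v = 2 both the top and bottom vanish — a removable singularity. Factoring out (v - 2) from each leaves (-4*v^2 + 9*v + 9)/(5*v - 5), which at v = 2 equals 11/5.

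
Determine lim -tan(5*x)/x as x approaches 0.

-5

Substitution gives 0/0.
Since tan(u)/u → 1 as u → 0, tan(5x)/(5x) → 1 and the limit is 5/(-1) = -5.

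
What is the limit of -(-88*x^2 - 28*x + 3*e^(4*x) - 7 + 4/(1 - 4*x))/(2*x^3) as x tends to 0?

-144

Substitution gives 0/0 (the numerator vanishes to order 3).
Expand each term to order x^3: the coefficient of x^3 in 3·e^(4x) is 32 and in 4·1/(1 - 4x) is 256.
Lower-order terms cancel with the polynomial part, so the numerator is (288)·x^3 + o(x^3), and the limit is (288)/(-2) = -144.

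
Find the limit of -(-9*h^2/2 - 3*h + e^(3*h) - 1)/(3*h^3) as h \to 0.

-3/2

Direct substitution gives 0/0.
Apply L'Hôpital: lim (-9*h + 3*e^(3*h) - 3)/(-9*h^2), still 0/0.
Apply L'Hôpital: lim (9*e^(3*h) - 9)/(-18*h), still 0/0.
After 3 applications of L'Hôpital's rule the quotient is (27*e^(3*h))/(-18); substituting h = 0 gives -3/2.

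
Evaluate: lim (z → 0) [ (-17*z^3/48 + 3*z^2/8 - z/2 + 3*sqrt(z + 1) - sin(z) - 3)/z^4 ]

-15/128

Substitution gives 0/0; apply L'Hôpital's rule 4 times.
After differentiating numerator and denominator 4 times the quotient is (-sin(z) - 45/(16*(z + 1)^(7/2)))/(24); at z = 0 this is -15/128.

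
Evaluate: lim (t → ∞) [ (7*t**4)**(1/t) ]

Base → ∞ and exponent → 0: an ∞^0 form.
Take logs: (1/t)·ln(7·t^4) = (ln 7 + 4·ln t)/t → 0.
So the limit is e^0 = 1.

1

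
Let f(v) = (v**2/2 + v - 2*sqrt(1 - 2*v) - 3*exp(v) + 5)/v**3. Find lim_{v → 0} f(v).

1/2

Substitution gives 0/0 (the numerator vanishes to order 3).
Expand each term to order v^3: the coefficient of v^3 in -3·e^(v) is -1/2 and in -2·√(1 - 2v) is 1.
Lower-order terms cancel with the polynomial part, so the numerator is (1/2)·v^3 + o(v^3), and the limit is (1/2)/(1) = 1/2.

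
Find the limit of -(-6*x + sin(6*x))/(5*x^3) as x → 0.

36/5

Direct substitution gives 0/0.
Apply L'Hôpital: lim (6*cos(6*x) - 6)/(-15*x^2), still 0/0.
Apply L'Hôpital: lim (-36*sin(6*x))/(-30*x), still 0/0.
After 3 applications of L'Hôpital's rule the quotient is (-216*cos(6*x))/(-30); substituting x = 0 gives 36/5.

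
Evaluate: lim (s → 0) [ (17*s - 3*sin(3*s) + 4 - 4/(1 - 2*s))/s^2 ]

Substitution gives 0/0 (the numerator vanishes to order 2).
Expand each term to order s^2: the coefficient of s^2 in -3·sin(3s) is 0 and in -4·1/(1 - 2s) is -16.
Lower-order terms cancel with the polynomial part, so the numerator is (-16)·s^2 + o(s^2), and the limit is (-16)/(1) = -16.

-16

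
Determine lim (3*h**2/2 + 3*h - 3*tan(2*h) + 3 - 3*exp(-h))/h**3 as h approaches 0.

Substitution gives 0/0; apply L'Hôpital's rule 3 times.
After differentiating numerator and denominator 3 times the quotient is (-144*tan(2*h)^4 - 192*tan(2*h)^2 - 48 + 3*e^(-h))/(6); at h = 0 this is -15/2.

-15/2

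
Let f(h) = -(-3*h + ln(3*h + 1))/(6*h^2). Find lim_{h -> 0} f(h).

3/4

Direct substitution gives 0/0.
Apply L'Hôpital: lim (-3 + 3/(3*h + 1))/(-12*h), still 0/0.
After 2 applications of L'Hôpital's rule the quotient is (-9/(3*h + 1)^2)/(-12); substituting h = 0 gives 3/4.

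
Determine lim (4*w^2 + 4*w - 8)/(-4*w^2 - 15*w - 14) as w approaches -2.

-12

Since w = -2 makes numerator and denominator zero, (w + 2) divides both.
Cancelling it gives (4*w - 4)/(-4*w - 7); now plug in w = -2 to get -12.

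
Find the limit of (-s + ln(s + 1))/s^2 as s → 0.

-1/2

Direct substitution gives 0/0.
Apply L'Hôpital: lim (-1 + 1/(s + 1))/(2*s), still 0/0.
After 2 applications of L'Hôpital's rule the quotient is (-1/(s + 1)^2)/(2); substituting s = 0 gives -1/2.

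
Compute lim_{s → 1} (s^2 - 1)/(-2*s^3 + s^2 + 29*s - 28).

At s = 1 both the top and bottom vanish — a removable singularity. Factoring out (s - 1) from each leaves (s + 1)/(-2*s^2 - s + 28), which at s = 1 equals 2/25.

2/25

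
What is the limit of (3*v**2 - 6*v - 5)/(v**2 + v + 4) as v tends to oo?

3

Numerator and denominator both have degree 2.
Dividing every term by v^2, all lower-order terms vanish and the limit is the ratio of leading coefficients, 3/(1) = 3.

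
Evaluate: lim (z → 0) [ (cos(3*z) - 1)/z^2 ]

-9/2

Direct substitution gives 0/0.
Apply L'Hôpital: lim (-3*sin(3*z))/(2*z), still 0/0.
After 2 applications of L'Hôpital's rule the quotient is (-9*cos(3*z))/(2); substituting z = 0 gives -9/2.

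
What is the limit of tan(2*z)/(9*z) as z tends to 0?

2/9

Substitution gives 0/0.
Since tan(u)/u → 1 as u → 0, tan(2z)/(2z) → 1 and the limit is 2/9.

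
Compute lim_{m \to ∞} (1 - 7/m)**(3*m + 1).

The base → 1 and the exponent → ∞: a 1^∞ form.
Take logarithms: (3m + 1)·ln(1 - 7/m). Since ln(1+u) ~ u for small u, this behaves like (3m)·(-7/m) → -21.
So the limit is e^(-21).

e^(-21)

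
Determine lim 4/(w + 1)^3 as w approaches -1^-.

As w → -1⁻, (w + 1) → 0⁻, so (w + 1)^3 → 0⁻ and 4/(w + 1)^3 → -∞.

-∞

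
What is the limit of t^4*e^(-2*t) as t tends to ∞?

0

Write as t^4/e^{2t}, an ∞/∞ form.
Exponential growth dominates any polynomial, so repeated L'Hôpital (or the standard result) gives 0.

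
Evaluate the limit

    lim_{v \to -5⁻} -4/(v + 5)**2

As v → -5⁻, (v + 5) → 0⁻, so (v + 5)^2 → 0⁺ and -4/(v + 5)^2 → -∞.

-∞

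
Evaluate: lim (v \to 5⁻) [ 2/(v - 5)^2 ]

∞

As v → 5⁻, (v - 5) → 0⁻, so (v - 5)^2 → 0⁺ and 2/(v - 5)^2 → ∞.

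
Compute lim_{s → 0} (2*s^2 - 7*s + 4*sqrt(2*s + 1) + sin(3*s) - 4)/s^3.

-5/2

Substitution gives 0/0 (the numerator vanishes to order 3).
Expand each term to order s^3: the coefficient of s^3 in sin(3s) is -9/2 and in 4·√(1 + 2s) is 2.
Lower-order terms cancel with the polynomial part, so the numerator is (-5/2)·s^3 + o(s^3), and the limit is (-5/2)/(1) = -5/2.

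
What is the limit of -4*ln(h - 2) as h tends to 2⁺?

As h → 2⁺, h - 2 → 0⁺ and ln(h - 2) → −∞.
Multiplying by -4 gives ∞.

∞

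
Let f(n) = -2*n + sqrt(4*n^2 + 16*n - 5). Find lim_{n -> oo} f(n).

4

This has the form ∞ − ∞. Multiply and divide by the conjugate √(4*n^2 + 16*n - 5) + 2n.
That gives (16n - 5) / (√(4*n^2 + 16*n - 5) + 2n).
Divide numerator and denominator by n: the limit is 16/(2·2) = 4.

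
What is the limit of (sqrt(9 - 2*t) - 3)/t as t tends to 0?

-1/3

A 0/0 form; rationalise with √(9 - 2t) + √9. This collapses the numerator to -2t, leaving -2/(√(9 - 2t) + √9) → -2/(2√9) = -1/3.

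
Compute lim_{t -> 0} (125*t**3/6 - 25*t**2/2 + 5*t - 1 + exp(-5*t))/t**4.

625/24

Direct substitution gives 0/0.
Apply L'Hôpital: lim (125*t^2/2 - 25*t + 5 - 5*e^(-5*t))/(4*t^3), still 0/0.
Apply L'Hôpital: lim (125*t - 25 + 25*e^(-5*t))/(12*t^2), still 0/0.
Apply L'Hôpital: lim (125 - 125*e^(-5*t))/(24*t), still 0/0.
After 4 applications of L'Hôpital's rule the quotient is (625*e^(-5*t))/(24); substituting t = 0 gives 625/24.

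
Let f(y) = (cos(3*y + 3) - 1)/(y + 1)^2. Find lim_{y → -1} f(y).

Direct substitution gives 0/0.
Apply L'Hôpital: lim (-3*sin(3*y + 3))/(2*y + 2), still 0/0.
After 2 applications of L'Hôpital's rule the quotient is (-9*cos(3*y + 3))/(2); substituting y = -1 gives -9/2.

-9/2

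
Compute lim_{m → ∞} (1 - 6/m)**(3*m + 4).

e^(-18)

Let L be the limit and take ln: ln L = lim (3m + 4)·ln(1 - 6/m) = lim (3m + 4)·(-6/m + O(1/m²)) = -18.
Hence L = e^(-18).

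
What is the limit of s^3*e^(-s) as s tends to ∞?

0

Write as s^3/e^{1s}, an ∞/∞ form.
Exponential growth dominates any polynomial, so repeated L'Hôpital (or the standard result) gives 0.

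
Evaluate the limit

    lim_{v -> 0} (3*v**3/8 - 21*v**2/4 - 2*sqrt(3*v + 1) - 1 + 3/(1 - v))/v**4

Substitution gives 0/0 (the numerator vanishes to order 4).
Expand each term to order v^4: the coefficient of v^4 in -2·√(1 + 3v) is 405/64 and in 3·1/(1 - v) is 3.
Lower-order terms cancel with the polynomial part, so the numerator is (597/64)·v^4 + o(v^4), and the limit is (597/64)/(1) = 597/64.

597/64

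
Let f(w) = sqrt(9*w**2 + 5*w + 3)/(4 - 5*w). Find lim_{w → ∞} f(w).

-3/5

For large |w|, √(9*w^2 + 5*w + 3) ≈ √9·|w| and the denominator ≈ -5w.
Since w → +∞, |w| = w, giving √9/(-5) = -3/5.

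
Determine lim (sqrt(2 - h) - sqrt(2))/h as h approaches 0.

Substitution gives 0/0. Multiply numerator and denominator by the conjugate √(2 - h) + √2.
The numerator becomes (2 - h) − 2 = -h, so the expression simplifies to -1/(√(2 - h) + √2).
Letting h → 0 gives -1/(2√2) = -√(2)/4.

-√(2)/4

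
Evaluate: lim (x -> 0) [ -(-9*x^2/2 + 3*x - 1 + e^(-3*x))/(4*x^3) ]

Direct substitution gives 0/0.
Apply L'Hôpital: lim (-9*x + 3 - 3*e^(-3*x))/(-12*x^2), still 0/0.
Apply L'Hôpital: lim (-9 + 9*e^(-3*x))/(-24*x), still 0/0.
After 3 applications of L'Hôpital's rule the quotient is (-27*e^(-3*x))/(-24); substituting x = 0 gives 9/8.

9/8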